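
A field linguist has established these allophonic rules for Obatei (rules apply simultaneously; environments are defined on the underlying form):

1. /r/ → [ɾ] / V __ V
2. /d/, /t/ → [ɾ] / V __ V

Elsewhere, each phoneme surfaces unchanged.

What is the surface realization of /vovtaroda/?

[vovtaɾoɾa]

/v/ — not in any rule's target class → [v].
/o/ (between /v/ and /v/) is unaffected → [o].
/v/ (between /o/ and /t/): no rule targets it → [v].
/t/ — between /v/ and /a/; rule 2 does not apply here → [t].
/a/ — not in any rule's target class → [a].
/r/ (between /a/ and /o/): between two vowels, so rule 1 applies → [ɾ].
/o/ — not in any rule's target class → [o].
/d/ (between /o/ and /a/) occurs between two vowels → [ɾ] by rule 2.
/a/ (word-final): no rule targets it → [a].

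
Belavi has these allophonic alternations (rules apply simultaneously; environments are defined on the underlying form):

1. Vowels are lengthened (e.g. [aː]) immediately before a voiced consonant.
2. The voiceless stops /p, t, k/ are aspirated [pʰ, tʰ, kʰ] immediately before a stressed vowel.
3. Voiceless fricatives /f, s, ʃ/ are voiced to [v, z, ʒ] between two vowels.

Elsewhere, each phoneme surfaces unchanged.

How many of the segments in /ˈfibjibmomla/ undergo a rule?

3

Segments that undergo a rule: /i/ → [iː] (rule 1); /i/ → [iː] (rule 1); /o/ → [oː] (rule 1).
All other segments surface unchanged.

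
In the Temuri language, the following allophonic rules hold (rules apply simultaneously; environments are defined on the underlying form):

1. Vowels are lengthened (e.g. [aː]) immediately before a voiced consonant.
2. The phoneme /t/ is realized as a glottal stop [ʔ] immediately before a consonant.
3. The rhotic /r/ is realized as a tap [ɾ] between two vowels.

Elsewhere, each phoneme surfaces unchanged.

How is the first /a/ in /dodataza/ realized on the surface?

/a/ (between /d/ and /t/) is in the target of rule 1 but the environment (before a voiced consonant) is not met → [a].

[a]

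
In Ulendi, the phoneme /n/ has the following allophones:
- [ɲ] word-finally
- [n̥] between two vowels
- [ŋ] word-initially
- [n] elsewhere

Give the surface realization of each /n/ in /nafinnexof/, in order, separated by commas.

Occurrence 1 (position 1): word-initially → [ŋ].
Occurrence 2 (position 5): no conditioning environment matches → elsewhere allophone [n].
Occurrence 3 (position 6): no conditioning environment matches → elsewhere allophone [n].

[ŋ], [n], [n]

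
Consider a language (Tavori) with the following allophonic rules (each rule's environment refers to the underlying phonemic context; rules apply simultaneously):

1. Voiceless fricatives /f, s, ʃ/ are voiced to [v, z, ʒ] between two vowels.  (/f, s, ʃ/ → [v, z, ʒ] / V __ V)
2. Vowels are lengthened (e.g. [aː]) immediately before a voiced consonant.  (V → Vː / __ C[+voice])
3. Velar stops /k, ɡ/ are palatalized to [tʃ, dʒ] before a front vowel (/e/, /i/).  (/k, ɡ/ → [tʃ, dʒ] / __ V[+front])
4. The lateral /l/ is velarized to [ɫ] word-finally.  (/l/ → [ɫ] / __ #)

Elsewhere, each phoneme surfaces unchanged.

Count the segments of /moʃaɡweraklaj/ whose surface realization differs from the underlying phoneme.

4

Segments that undergo a rule: /ʃ/ → [ʒ] (rule 1); /a/ → [aː] (rule 2); /e/ → [eː] (rule 2); /a/ → [aː] (rule 2).
All other segments surface unchanged.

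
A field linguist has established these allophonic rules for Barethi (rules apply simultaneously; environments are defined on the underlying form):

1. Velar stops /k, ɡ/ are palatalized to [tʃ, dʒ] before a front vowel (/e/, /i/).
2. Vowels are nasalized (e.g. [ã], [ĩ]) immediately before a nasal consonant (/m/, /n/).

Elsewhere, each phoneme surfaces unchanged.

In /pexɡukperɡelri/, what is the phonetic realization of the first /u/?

[u]

/u/ — between /ɡ/ and /k/; rule 2 does not apply here → [u].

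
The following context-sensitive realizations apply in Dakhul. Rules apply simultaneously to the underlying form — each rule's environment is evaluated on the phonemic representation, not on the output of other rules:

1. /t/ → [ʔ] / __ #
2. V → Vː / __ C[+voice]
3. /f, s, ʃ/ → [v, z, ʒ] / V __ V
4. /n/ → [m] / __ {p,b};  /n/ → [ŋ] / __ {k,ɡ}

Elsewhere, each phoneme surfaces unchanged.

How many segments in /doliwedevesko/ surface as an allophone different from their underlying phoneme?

4

Segments that undergo a rule: /o/ → [oː] (rule 2); /i/ → [iː] (rule 2); /e/ → [eː] (rule 2); /e/ → [eː] (rule 2).
All other segments surface unchanged.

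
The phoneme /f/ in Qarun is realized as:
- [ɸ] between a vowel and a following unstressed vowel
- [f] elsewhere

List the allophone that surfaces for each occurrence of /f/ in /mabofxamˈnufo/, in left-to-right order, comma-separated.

Occurrence 1 (position 5): no conditioning environment matches → elsewhere allophone [f].
Occurrence 2 (position 11): between a vowel and a following unstressed vowel → [ɸ].

[f], [ɸ]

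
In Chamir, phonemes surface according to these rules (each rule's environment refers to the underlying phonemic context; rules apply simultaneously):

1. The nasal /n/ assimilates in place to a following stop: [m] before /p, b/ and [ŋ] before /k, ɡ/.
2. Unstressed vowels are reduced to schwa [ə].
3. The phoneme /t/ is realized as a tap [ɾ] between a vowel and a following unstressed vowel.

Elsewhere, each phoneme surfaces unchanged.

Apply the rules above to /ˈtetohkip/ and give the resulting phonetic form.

/t/ (word-initial) fails the environment for rule 3, so it stays [t].
/e/ — between /t/ and /t/; rule 2 does not apply here → [e].
Rule 3 applies to /t/ (between /e/ and /o/: between a vowel and a following unstressed vowel) → [ɾ].
Rule 2 applies to /o/ (between /t/ and /h/: in an unstressed syllable) → [ə].
/h/ — not in any rule's target class → [h].
/k/ (between /h/ and /i/): no rule targets it → [k].
/i/ — between /k/ and /p/, in an unstressed syllable — surfaces as [ə] (rule 2).
/p/ stays [p].

[ˈteɾəhkəp]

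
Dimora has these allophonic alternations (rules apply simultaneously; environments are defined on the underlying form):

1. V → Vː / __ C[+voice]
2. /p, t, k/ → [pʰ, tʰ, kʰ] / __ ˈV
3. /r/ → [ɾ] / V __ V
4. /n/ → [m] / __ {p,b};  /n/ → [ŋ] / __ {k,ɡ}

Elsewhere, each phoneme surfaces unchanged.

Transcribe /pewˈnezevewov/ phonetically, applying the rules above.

/p/ — word-initial; rule 2 does not apply here → [p].
/e/ (between /p/ and /w/): before a voiced consonant, so rule 1 applies → [eː].
/n/ (between /w/ and /e/) fails the environment for rule 4, so it stays [n].
Rule 1 applies to /e/ (between /n/ and /z/: before a voiced consonant) → [eː].
/e/ (between /z/ and /v/): before a voiced consonant, so rule 1 applies → [eː].
/e/ meets the environment for rule 1 (before a voiced consonant) → [eː].
/o/ — between /w/ and /v/, before a voiced consonant — surfaces as [oː] (rule 1).

[peːwˈneːzeːveːwoːv]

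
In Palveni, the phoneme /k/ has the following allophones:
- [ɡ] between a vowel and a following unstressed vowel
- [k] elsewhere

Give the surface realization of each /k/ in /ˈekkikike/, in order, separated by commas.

Occurrence 1 (position 2): no conditioning environment matches → elsewhere allophone [k].
Occurrence 2 (position 3): no conditioning environment matches → elsewhere allophone [k].
Occurrence 3 (position 5): between a vowel and a following unstressed vowel → [ɡ].
Occurrence 4 (position 7): between a vowel and a following unstressed vowel → [ɡ].

[k], [k], [ɡ], [ɡ]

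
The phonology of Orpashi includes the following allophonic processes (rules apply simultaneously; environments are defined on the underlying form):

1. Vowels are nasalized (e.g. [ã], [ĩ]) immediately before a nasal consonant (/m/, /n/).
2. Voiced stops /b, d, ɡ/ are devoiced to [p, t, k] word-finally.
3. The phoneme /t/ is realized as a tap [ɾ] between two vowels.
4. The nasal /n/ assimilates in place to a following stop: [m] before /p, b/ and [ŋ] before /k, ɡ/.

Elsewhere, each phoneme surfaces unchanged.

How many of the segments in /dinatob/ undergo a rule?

3

Segments that undergo a rule: /i/ → [ĩ] (rule 1); /t/ → [ɾ] (rule 3); /b/ → [p] (rule 2).
All other segments surface unchanged.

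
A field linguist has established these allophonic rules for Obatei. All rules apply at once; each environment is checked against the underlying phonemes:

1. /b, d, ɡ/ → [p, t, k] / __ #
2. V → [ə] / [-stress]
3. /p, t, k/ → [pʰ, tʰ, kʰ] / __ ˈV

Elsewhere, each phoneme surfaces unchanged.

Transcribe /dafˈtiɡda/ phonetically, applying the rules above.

[dəfˈtʰiɡdə]

/d/ — word-initial; rule 1 does not apply here → [d].
/a/ — between /d/ and /f/, in an unstressed syllable — surfaces as [ə] (rule 2).
/t/ (between /f/ and /i/) occurs immediately before a stressed vowel → [tʰ] by rule 3.
/i/ — between /t/ and /ɡ/; rule 2 does not apply here → [i].
/ɡ/ (between /i/ and /d/) is in the target of rule 1 but the environment (word-finally) is not met → [ɡ].
/d/ (between /ɡ/ and /a/): rule 1 targets it, but not word-finally → unchanged [d].
Rule 2 applies to /a/ (word-final: in an unstressed syllable) → [ə].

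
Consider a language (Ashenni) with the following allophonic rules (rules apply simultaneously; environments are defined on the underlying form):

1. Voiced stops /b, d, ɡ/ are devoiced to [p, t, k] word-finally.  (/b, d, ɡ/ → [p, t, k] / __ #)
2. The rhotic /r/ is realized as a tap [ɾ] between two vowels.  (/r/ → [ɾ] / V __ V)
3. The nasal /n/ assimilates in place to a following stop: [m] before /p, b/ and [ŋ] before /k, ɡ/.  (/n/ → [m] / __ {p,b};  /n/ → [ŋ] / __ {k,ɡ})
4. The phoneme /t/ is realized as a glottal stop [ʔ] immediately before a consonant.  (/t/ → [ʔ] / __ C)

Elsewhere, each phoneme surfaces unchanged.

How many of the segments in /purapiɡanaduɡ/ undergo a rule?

2

Segments that undergo a rule: /r/ → [ɾ] (rule 2); /ɡ/ → [k] (rule 1).
All other segments surface unchanged.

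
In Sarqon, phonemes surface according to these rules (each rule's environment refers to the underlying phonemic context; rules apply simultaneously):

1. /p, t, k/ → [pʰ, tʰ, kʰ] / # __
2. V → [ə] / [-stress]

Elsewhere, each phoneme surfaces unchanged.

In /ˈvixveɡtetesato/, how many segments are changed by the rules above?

5

Segments that undergo a rule: /e/ → [ə] (rule 2); /e/ → [ə] (rule 2); /e/ → [ə] (rule 2); /a/ → [ə] (rule 2); /o/ → [ə] (rule 2).
All other segments surface unchanged.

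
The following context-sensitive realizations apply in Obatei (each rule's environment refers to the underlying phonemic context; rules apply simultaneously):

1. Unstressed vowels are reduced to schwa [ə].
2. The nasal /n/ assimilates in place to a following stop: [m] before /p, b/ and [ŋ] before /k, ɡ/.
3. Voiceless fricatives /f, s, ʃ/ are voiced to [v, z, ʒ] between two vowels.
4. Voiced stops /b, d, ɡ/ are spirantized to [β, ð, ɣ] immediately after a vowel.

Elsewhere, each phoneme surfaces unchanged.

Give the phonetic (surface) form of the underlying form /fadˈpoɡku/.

[fəðˈpoɣkə]

/f/ (word-initial) fails the environment for rule 3, so it stays [f].
/a/ (between /f/ and /d/) occurs in an unstressed syllable → [ə] by rule 1.
/d/ — between /a/ and /p/, immediately after a vowel — surfaces as [ð] (rule 4).
/p/ stays [p].
/o/ (between /p/ and /ɡ/): rule 1 targets it, but not in an unstressed syllable → unchanged [o].
/ɡ/ — between /o/ and /k/, immediately after a vowel — surfaces as [ɣ] (rule 4).
/k/ stays [k].
/u/ meets the environment for rule 1 (in an unstressed syllable) → [ə].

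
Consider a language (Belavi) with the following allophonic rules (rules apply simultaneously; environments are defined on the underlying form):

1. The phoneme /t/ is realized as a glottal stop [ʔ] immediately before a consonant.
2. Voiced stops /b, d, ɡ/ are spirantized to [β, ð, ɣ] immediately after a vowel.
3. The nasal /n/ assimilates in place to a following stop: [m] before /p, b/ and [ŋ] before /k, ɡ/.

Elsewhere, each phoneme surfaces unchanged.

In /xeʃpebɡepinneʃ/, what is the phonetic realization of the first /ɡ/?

[ɡ]

/ɡ/ (between /b/ and /e/) fails the environment for rule 2, so it stays [ɡ].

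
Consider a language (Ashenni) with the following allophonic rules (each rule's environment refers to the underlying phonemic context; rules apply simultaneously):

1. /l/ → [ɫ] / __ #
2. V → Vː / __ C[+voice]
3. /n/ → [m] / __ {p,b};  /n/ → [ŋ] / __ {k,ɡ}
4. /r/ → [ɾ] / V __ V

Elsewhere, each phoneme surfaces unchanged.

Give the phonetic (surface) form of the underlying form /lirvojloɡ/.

[liːrvoːjloːɡ]

/l/ (word-initial): rule 1 targets it, but not word-finally → unchanged [l].
/i/ — between /l/ and /r/, before a voiced consonant — surfaces as [iː] (rule 2).
/r/ (between /i/ and /v/) is in the target of rule 4 but the environment (between two vowels) is not met → [r].
/v/ — not in any rule's target class → [v].
/o/ meets the environment for rule 2 (before a voiced consonant) → [oː].
/j/ stays [j].
/l/ — between /j/ and /o/; rule 1 does not apply here → [l].
/o/ meets the environment for rule 2 (before a voiced consonant) → [oː].
/ɡ/ (word-final) is unaffected → [ɡ].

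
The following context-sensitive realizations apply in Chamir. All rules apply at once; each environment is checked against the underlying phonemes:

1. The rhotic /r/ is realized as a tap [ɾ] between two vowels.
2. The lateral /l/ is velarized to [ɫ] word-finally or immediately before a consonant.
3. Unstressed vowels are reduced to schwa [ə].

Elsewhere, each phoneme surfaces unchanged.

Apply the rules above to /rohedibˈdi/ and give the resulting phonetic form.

/r/ — word-initial; rule 1 does not apply here → [r].
/o/ (between /r/ and /h/): in an unstressed syllable, so rule 3 applies → [ə].
/e/ (between /h/ and /d/) occurs in an unstressed syllable → [ə] by rule 3.
Rule 3 applies to /i/ (between /d/ and /b/: in an unstressed syllable) → [ə].
/i/ (word-final) fails the environment for rule 3, so it stays [i].

[rəhədəbˈdi]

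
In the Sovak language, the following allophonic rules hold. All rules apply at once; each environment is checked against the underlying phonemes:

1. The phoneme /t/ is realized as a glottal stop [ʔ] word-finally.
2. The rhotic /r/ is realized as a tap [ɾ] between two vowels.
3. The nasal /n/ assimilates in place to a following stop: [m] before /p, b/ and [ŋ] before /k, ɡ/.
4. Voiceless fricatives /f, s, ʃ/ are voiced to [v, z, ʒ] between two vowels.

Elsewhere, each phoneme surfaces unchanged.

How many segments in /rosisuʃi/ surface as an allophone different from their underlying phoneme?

3

Segments that undergo a rule: /s/ → [z] (rule 4); /s/ → [z] (rule 4); /ʃ/ → [ʒ] (rule 4).
All other segments surface unchanged.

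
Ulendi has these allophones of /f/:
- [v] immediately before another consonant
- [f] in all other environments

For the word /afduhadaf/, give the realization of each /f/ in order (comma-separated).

[v], [f]

Occurrence 1 (position 2): immediately before another consonant → [v].
Occurrence 2 (position 9): no conditioning environment matches → elsewhere allophone [f].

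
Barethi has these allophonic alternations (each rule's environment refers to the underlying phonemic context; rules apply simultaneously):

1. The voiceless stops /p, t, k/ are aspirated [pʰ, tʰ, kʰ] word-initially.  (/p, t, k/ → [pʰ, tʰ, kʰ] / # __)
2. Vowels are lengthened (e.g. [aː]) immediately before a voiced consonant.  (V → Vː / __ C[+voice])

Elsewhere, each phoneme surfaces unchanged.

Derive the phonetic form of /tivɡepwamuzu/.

/t/ — word-initial, word-initially — surfaces as [tʰ] (rule 1).
/i/ — between /t/ and /v/, before a voiced consonant — surfaces as [iː] (rule 2).
/v/ — not in any rule's target class → [v].
/ɡ/ (between /v/ and /e/) is unaffected → [ɡ].
/e/ (between /ɡ/ and /p/): rule 2 targets it, but not before a voiced consonant → unchanged [e].
/p/ (between /e/ and /w/): rule 1 targets it, but not word-initially → unchanged [p].
/w/ (between /p/ and /a/) is unaffected → [w].
Rule 2 applies to /a/ (between /w/ and /m/: before a voiced consonant) → [aː].
/m/ stays [m].
/u/ — between /m/ and /z/, before a voiced consonant — surfaces as [uː] (rule 2).
/z/ — not in any rule's target class → [z].
/u/ (word-final) fails the environment for rule 2, so it stays [u].

[tʰiːvɡepwaːmuːzu]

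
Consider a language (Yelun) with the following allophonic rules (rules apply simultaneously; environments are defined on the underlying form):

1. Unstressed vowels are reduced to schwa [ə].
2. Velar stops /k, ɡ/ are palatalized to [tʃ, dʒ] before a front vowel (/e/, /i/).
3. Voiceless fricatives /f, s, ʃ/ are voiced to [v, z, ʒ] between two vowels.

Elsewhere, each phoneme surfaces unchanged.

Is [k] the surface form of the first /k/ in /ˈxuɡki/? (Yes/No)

Rule 2 applies to /k/ (between /ɡ/ and /i/: before a front vowel) → [tʃ].
The actual realization is [tʃ], not [k].

No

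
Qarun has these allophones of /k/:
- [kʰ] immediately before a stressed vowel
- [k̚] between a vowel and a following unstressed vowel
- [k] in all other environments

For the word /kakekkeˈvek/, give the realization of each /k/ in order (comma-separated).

Occurrence 1 (position 1): no conditioning environment matches → elsewhere allophone [k].
Occurrence 2 (position 3): between a vowel and a following unstressed vowel → [k̚].
Occurrence 3 (position 5): no conditioning environment matches → elsewhere allophone [k].
Occurrence 4 (position 6): no conditioning environment matches → elsewhere allophone [k].
Occurrence 5 (position 10): no conditioning environment matches → elsewhere allophone [k].

[k], [k̚], [k], [k], [k]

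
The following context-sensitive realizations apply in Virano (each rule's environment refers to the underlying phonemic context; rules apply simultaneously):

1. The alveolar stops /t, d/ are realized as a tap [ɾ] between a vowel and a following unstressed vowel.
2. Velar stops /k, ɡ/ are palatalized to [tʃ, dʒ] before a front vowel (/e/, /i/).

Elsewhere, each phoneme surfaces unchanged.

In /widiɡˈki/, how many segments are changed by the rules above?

Segments that undergo a rule: /d/ → [ɾ] (rule 1); /k/ → [tʃ] (rule 2).
All other segments surface unchanged.

2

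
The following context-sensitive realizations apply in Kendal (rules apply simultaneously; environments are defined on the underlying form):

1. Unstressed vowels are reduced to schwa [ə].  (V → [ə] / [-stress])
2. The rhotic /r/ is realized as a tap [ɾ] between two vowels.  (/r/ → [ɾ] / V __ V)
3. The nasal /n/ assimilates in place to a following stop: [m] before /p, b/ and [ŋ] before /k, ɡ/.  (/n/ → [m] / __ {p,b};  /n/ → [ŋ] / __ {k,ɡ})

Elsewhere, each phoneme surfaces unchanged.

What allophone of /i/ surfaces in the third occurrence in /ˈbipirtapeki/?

Rule 1 applies to /i/ (word-final: in an unstressed syllable) → [ə].

[ə]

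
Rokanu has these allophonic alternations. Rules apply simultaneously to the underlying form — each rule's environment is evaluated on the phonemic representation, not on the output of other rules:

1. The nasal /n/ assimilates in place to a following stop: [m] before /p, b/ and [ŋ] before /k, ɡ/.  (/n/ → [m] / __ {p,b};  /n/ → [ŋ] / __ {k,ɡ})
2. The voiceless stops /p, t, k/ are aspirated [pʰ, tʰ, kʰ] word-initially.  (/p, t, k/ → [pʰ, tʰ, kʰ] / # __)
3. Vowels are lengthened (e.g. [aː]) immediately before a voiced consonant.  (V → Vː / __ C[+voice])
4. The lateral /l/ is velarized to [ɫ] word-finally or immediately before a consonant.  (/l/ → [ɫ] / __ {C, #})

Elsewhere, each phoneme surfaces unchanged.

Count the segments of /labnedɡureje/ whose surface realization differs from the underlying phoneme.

Segments that undergo a rule: /a/ → [aː] (rule 3); /e/ → [eː] (rule 3); /u/ → [uː] (rule 3); /e/ → [eː] (rule 3).
All other segments surface unchanged.

4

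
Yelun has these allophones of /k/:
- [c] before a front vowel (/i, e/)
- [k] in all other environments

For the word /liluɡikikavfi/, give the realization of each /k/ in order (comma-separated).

[c], [k]

Occurrence 1 (position 7): before a front vowel → [c].
Occurrence 2 (position 9): no conditioning environment matches → elsewhere allophone [k].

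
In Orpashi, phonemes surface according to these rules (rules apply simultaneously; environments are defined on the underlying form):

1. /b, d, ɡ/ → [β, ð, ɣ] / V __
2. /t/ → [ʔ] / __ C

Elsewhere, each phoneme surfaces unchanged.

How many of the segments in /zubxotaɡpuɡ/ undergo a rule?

Segments that undergo a rule: /b/ → [β] (rule 1); /ɡ/ → [ɣ] (rule 1); /ɡ/ → [ɣ] (rule 1).
All other segments surface unchanged.

3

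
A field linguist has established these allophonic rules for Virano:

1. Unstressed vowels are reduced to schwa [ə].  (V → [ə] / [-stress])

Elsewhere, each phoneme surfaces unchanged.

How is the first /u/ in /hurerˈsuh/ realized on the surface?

[ə]

/u/ (between /h/ and /r/) occurs in an unstressed syllable → [ə] by rule 1.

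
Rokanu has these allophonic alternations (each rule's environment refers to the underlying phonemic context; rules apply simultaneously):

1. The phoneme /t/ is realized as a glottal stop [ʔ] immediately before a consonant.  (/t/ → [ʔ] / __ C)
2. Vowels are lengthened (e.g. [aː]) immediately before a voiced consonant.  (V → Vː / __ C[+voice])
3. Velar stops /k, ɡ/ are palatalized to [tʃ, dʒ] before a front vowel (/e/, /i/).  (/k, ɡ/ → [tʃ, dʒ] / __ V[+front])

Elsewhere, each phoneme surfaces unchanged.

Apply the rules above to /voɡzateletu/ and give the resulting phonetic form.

[voːɡzateːletu]

/v/ — not in any rule's target class → [v].
/o/ (between /v/ and /ɡ/) occurs before a voiced consonant → [oː] by rule 2.
/ɡ/ — between /o/ and /z/; rule 3 does not apply here → [ɡ].
/z/ (between /ɡ/ and /a/) is unaffected → [z].
/a/ (between /z/ and /t/): rule 2 targets it, but not before a voiced consonant → unchanged [a].
/t/ (between /a/ and /e/) is in the target of rule 1 but the environment (immediately before a consonant) is not met → [t].
/e/ (between /t/ and /l/) occurs before a voiced consonant → [eː] by rule 2.
/l/ (between /e/ and /e/): no rule targets it → [l].
/e/ (between /l/ and /t/) fails the environment for rule 2, so it stays [e].
/t/ (between /e/ and /u/): rule 1 targets it, but not immediately before a consonant → unchanged [t].
/u/ (word-final) fails the environment for rule 2, so it stays [u].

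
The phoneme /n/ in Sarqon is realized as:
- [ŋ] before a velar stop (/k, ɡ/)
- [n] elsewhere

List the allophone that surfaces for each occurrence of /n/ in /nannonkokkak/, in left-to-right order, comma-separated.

Occurrence 1 (position 1): no conditioning environment matches → elsewhere allophone [n].
Occurrence 2 (position 3): no conditioning environment matches → elsewhere allophone [n].
Occurrence 3 (position 4): no conditioning environment matches → elsewhere allophone [n].
Occurrence 4 (position 6): before a velar stop → [ŋ].

[n], [n], [n], [ŋ]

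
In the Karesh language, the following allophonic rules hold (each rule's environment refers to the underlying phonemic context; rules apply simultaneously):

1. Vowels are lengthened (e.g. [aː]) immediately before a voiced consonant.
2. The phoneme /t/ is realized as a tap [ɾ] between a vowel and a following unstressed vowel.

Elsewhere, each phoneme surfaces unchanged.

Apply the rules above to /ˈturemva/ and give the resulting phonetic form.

/t/ (word-initial) is in the target of rule 2 but the environment (between a vowel and a following unstressed vowel) is not met → [t].
/u/ meets the environment for rule 1 (before a voiced consonant) → [uː].
/r/ — not in any rule's target class → [r].
/e/ (between /r/ and /m/) occurs before a voiced consonant → [eː] by rule 1.
/m/ (between /e/ and /v/) is unaffected → [m].
/v/ — not in any rule's target class → [v].
/a/ (word-final) fails the environment for rule 1, so it stays [a].

[ˈtuːreːmva]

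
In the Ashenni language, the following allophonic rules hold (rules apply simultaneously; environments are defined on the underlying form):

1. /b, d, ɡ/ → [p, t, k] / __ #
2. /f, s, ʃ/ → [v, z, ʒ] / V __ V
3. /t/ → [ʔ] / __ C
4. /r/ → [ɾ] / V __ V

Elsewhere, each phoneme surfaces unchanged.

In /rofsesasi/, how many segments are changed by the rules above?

2

Segments that undergo a rule: /s/ → [z] (rule 2); /s/ → [z] (rule 2).
All other segments surface unchanged.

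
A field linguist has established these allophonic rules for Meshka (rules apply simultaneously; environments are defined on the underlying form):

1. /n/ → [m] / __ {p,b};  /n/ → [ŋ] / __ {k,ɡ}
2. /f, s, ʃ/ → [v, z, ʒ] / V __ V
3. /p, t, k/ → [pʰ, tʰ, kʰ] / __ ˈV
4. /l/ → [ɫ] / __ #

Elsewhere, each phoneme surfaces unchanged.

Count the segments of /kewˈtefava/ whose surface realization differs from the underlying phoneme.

Segments that undergo a rule: /t/ → [tʰ] (rule 3); /f/ → [v] (rule 2).
All other segments surface unchanged.

2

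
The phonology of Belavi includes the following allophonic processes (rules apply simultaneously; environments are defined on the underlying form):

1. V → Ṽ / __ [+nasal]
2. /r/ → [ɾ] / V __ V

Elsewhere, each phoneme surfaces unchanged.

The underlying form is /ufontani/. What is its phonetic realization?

/u/ (word-initial): rule 1 targets it, but not before a nasal consonant → unchanged [u].
/f/ (between /u/ and /o/): no rule targets it → [f].
/o/ (between /f/ and /n/): before a nasal consonant, so rule 1 applies → [õ].
/n/ (between /o/ and /t/) is unaffected → [n].
/t/ (between /n/ and /a/) is unaffected → [t].
/a/ (between /t/ and /n/) occurs before a nasal consonant → [ã] by rule 1.
/n/ (between /a/ and /i/) is unaffected → [n].
/i/ (word-final) fails the environment for rule 1, so it stays [i].

[ufõntãni]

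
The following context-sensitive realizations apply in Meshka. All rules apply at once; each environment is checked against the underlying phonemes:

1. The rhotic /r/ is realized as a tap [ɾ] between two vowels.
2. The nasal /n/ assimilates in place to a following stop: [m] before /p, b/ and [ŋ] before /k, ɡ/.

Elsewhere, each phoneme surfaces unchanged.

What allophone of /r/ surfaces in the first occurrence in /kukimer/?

/r/ — word-final; rule 1 does not apply here → [r].

[r]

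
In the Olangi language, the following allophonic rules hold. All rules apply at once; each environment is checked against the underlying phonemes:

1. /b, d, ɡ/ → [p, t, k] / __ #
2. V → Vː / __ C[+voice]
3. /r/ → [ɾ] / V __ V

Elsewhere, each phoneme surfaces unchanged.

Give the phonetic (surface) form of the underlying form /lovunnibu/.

[loːvuːnniːbu]

/l/ stays [l].
/o/ (between /l/ and /v/) occurs before a voiced consonant → [oː] by rule 2.
/v/ stays [v].
/u/ (between /v/ and /n/): before a voiced consonant, so rule 2 applies → [uː].
/n/ (between /u/ and /n/): no rule targets it → [n].
/n/ (between /n/ and /i/) is unaffected → [n].
/i/ (between /n/ and /b/) occurs before a voiced consonant → [iː] by rule 2.
/b/ — between /i/ and /u/; rule 1 does not apply here → [b].
/u/ (word-final): rule 2 targets it, but not before a voiced consonant → unchanged [u].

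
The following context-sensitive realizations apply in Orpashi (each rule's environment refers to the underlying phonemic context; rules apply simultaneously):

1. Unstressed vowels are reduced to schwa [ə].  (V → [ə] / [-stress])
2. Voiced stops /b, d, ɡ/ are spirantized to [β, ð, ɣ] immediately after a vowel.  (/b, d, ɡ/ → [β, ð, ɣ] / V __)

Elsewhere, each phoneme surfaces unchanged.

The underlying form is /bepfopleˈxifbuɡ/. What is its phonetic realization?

[bəpfəpləˈxifbəɣ]

/b/ (word-initial) fails the environment for rule 2, so it stays [b].
Rule 1 applies to /e/ (between /b/ and /p/: in an unstressed syllable) → [ə].
/p/ stays [p].
/f/ (between /p/ and /o/): no rule targets it → [f].
/o/ meets the environment for rule 1 (in an unstressed syllable) → [ə].
/p/ (between /o/ and /l/) is unaffected → [p].
/l/ (between /p/ and /e/): no rule targets it → [l].
/e/ meets the environment for rule 1 (in an unstressed syllable) → [ə].
/x/ — not in any rule's target class → [x].
/i/ (between /x/ and /f/): rule 1 targets it, but not in an unstressed syllable → unchanged [i].
/f/ — not in any rule's target class → [f].
/b/ (between /f/ and /u/): rule 2 targets it, but not immediately after a vowel → unchanged [b].
/u/ (between /b/ and /ɡ/) occurs in an unstressed syllable → [ə] by rule 1.
/ɡ/ — word-final, immediately after a vowel — surfaces as [ɣ] (rule 2).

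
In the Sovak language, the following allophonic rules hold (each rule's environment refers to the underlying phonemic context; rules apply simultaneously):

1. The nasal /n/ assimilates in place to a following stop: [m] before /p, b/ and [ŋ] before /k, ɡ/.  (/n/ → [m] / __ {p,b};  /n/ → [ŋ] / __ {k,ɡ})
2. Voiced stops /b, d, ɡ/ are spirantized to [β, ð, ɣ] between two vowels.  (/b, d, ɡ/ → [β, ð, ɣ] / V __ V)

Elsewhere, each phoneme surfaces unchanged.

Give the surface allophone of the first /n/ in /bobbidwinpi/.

[m]

/n/ meets the environment for rule 1 (before a labial or velar stop) → [m].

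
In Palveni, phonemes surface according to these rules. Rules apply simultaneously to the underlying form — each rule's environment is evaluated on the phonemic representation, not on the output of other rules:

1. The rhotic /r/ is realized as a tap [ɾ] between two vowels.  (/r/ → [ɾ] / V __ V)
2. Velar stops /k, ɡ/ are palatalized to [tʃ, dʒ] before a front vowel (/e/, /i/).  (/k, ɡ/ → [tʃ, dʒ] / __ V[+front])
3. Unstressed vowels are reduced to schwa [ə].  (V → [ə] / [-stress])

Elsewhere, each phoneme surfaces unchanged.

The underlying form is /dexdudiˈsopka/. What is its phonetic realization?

/d/ — not in any rule's target class → [d].
Rule 3 applies to /e/ (between /d/ and /x/: in an unstressed syllable) → [ə].
/x/ — not in any rule's target class → [x].
/d/ — not in any rule's target class → [d].
/u/ — between /d/ and /d/, in an unstressed syllable — surfaces as [ə] (rule 3).
/d/ (between /u/ and /i/): no rule targets it → [d].
Rule 3 applies to /i/ (between /d/ and /s/: in an unstressed syllable) → [ə].
/s/ (between /i/ and /o/): no rule targets it → [s].
/o/ — between /s/ and /p/; rule 3 does not apply here → [o].
/p/ — not in any rule's target class → [p].
/k/ — between /p/ and /a/; rule 2 does not apply here → [k].
/a/ — word-final, in an unstressed syllable — surfaces as [ə] (rule 3).

[dəxdədəˈsopkə]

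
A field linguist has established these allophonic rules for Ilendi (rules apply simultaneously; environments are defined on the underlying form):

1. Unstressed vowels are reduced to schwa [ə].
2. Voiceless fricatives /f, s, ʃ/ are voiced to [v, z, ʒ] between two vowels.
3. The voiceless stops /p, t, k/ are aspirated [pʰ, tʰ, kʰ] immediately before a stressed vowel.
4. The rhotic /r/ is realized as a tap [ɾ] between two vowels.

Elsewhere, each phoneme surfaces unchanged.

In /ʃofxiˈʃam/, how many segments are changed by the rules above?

3

Segments that undergo a rule: /o/ → [ə] (rule 1); /i/ → [ə] (rule 1); /ʃ/ → [ʒ] (rule 2).
All other segments surface unchanged.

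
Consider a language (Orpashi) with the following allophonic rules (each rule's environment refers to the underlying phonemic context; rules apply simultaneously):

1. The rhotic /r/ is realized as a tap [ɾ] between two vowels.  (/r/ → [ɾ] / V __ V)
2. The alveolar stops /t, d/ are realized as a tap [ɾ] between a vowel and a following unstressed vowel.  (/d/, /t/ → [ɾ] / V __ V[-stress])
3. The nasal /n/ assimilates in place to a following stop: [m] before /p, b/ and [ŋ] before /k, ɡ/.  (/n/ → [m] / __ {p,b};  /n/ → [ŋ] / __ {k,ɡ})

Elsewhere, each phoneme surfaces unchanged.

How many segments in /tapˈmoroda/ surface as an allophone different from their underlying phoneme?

2

Segments that undergo a rule: /r/ → [ɾ] (rule 1); /d/ → [ɾ] (rule 2).
All other segments surface unchanged.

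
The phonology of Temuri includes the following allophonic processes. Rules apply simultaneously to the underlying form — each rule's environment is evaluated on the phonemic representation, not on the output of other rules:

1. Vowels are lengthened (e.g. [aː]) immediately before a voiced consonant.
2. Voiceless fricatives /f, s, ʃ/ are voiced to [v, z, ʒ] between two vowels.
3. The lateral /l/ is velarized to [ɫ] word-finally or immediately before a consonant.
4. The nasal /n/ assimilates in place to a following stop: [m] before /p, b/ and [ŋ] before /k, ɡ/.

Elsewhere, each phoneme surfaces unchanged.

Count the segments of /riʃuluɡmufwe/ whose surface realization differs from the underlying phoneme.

3

Segments that undergo a rule: /ʃ/ → [ʒ] (rule 2); /u/ → [uː] (rule 1); /u/ → [uː] (rule 1).
All other segments surface unchanged.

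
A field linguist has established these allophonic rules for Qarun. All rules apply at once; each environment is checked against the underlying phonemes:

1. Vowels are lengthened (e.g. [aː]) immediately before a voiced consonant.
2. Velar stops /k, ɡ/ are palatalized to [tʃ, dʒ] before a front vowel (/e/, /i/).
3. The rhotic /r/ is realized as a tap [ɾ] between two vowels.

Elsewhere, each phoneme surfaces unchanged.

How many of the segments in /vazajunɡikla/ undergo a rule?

4

Segments that undergo a rule: /a/ → [aː] (rule 1); /a/ → [aː] (rule 1); /u/ → [uː] (rule 1); /ɡ/ → [dʒ] (rule 2).
All other segments surface unchanged.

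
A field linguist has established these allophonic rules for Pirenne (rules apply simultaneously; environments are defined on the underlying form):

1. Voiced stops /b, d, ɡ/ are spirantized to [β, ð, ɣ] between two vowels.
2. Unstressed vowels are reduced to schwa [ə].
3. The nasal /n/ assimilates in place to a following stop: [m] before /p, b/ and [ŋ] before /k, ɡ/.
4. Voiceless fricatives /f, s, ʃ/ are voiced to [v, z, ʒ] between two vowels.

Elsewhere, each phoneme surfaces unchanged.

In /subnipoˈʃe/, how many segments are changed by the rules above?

4

Segments that undergo a rule: /u/ → [ə] (rule 2); /i/ → [ə] (rule 2); /o/ → [ə] (rule 2); /ʃ/ → [ʒ] (rule 4).
All other segments surface unchanged.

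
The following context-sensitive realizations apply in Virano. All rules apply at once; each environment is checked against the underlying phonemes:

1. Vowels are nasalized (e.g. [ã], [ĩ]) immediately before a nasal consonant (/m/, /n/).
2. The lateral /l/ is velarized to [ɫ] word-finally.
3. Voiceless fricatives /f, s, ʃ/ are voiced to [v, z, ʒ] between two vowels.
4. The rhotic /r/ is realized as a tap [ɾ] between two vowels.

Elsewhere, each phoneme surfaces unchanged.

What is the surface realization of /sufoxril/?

[suvoxriɫ]

/s/ (word-initial) fails the environment for rule 3, so it stays [s].
/u/ (between /s/ and /f/) is in the target of rule 1 but the environment (before a nasal consonant) is not met → [u].
/f/ (between /u/ and /o/) occurs between two vowels → [v] by rule 3.
/o/ — between /f/ and /x/; rule 1 does not apply here → [o].
/x/ stays [x].
/r/ (between /x/ and /i/): rule 4 targets it, but not between two vowels → unchanged [r].
/i/ (between /r/ and /l/) fails the environment for rule 1, so it stays [i].
/l/ — word-final, word-finally — surfaces as [ɫ] (rule 2).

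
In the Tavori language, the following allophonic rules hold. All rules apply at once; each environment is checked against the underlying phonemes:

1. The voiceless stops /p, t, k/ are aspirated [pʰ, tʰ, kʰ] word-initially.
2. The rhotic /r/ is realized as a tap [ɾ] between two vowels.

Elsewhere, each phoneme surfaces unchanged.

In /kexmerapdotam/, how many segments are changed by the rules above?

2

Segments that undergo a rule: /k/ → [kʰ] (rule 1); /r/ → [ɾ] (rule 2).
All other segments surface unchanged.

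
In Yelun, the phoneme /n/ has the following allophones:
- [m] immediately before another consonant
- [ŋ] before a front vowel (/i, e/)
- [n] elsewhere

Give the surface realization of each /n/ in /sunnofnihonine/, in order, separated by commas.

[m], [n], [ŋ], [ŋ], [ŋ]

Occurrence 1 (position 3): immediately before another consonant → [m].
Occurrence 2 (position 4): no conditioning environment matches → elsewhere allophone [n].
Occurrence 3 (position 7): before a front vowel (/i, e/) → [ŋ].
Occurrence 4 (position 11): before a front vowel (/i, e/) → [ŋ].
Occurrence 5 (position 13): before a front vowel (/i, e/) → [ŋ].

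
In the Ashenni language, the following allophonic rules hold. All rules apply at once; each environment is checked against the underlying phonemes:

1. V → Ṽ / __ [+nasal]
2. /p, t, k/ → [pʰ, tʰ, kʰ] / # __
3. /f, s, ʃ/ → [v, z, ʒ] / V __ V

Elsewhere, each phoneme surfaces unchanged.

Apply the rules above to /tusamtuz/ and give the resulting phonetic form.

/t/ (word-initial): word-initially, so rule 2 applies → [tʰ].
/u/ — between /t/ and /s/; rule 1 does not apply here → [u].
/s/ — between /u/ and /a/, between two vowels — surfaces as [z] (rule 3).
/a/ meets the environment for rule 1 (before a nasal consonant) → [ã].
/m/ stays [m].
/t/ — between /m/ and /u/; rule 2 does not apply here → [t].
/u/ (between /t/ and /z/) fails the environment for rule 1, so it stays [u].
/z/ (word-final) is unaffected → [z].

[tʰuzãmtuz]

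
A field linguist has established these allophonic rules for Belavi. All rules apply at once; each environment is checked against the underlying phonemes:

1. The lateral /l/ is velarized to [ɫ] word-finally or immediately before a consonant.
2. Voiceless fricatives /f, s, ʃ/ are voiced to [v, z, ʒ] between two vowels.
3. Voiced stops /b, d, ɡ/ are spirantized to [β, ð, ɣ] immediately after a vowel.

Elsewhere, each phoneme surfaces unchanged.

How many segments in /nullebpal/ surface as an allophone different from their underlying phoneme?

Segments that undergo a rule: /l/ → [ɫ] (rule 1); /b/ → [β] (rule 3); /l/ → [ɫ] (rule 1).
All other segments surface unchanged.

3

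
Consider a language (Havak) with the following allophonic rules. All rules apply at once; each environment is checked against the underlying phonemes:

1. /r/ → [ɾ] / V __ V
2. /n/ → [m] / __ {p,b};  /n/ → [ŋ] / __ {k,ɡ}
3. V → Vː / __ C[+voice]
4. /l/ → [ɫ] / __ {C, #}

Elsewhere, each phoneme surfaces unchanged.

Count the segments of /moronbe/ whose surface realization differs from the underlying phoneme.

4

Segments that undergo a rule: /o/ → [oː] (rule 3); /r/ → [ɾ] (rule 1); /o/ → [oː] (rule 3); /n/ → [m] (rule 2).
All other segments surface unchanged.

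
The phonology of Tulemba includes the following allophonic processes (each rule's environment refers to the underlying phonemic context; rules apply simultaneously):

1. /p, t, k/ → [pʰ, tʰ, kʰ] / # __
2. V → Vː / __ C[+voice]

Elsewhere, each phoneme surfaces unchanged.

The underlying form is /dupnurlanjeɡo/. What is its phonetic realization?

/d/ (word-initial) is unaffected → [d].
/u/ (between /d/ and /p/): rule 2 targets it, but not before a voiced consonant → unchanged [u].
/p/ — between /u/ and /n/; rule 1 does not apply here → [p].
/n/ — not in any rule's target class → [n].
/u/ (between /n/ and /r/) occurs before a voiced consonant → [uː] by rule 2.
/r/ — not in any rule's target class → [r].
/l/ stays [l].
/a/ (between /l/ and /n/): before a voiced consonant, so rule 2 applies → [aː].
/n/ (between /a/ and /j/) is unaffected → [n].
/j/ stays [j].
/e/ meets the environment for rule 2 (before a voiced consonant) → [eː].
/ɡ/ — not in any rule's target class → [ɡ].
/o/ (word-final) fails the environment for rule 2, so it stays [o].

[dupnuːrlaːnjeːɡo]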